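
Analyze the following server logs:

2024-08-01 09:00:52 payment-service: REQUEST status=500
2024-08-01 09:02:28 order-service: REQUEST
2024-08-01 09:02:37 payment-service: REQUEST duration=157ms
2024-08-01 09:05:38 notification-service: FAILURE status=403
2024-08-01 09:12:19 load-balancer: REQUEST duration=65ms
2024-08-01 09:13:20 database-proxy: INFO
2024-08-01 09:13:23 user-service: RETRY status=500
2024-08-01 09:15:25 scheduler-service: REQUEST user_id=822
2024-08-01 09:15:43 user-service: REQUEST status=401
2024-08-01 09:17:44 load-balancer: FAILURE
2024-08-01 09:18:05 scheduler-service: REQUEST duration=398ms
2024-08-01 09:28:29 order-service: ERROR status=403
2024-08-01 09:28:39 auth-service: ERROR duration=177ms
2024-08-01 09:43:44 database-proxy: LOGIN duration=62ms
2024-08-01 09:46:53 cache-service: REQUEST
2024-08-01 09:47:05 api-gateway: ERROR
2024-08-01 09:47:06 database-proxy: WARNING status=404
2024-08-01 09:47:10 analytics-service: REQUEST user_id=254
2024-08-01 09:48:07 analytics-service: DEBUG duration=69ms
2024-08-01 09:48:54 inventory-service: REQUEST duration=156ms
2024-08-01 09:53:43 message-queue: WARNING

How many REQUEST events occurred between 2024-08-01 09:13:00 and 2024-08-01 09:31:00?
3

To count events in the time window:

1. Window boundaries: 2024-08-01 09:13:00 to 2024-08-01 09:31:00
2. Filter for REQUEST events within this window
3. Count matching events: 3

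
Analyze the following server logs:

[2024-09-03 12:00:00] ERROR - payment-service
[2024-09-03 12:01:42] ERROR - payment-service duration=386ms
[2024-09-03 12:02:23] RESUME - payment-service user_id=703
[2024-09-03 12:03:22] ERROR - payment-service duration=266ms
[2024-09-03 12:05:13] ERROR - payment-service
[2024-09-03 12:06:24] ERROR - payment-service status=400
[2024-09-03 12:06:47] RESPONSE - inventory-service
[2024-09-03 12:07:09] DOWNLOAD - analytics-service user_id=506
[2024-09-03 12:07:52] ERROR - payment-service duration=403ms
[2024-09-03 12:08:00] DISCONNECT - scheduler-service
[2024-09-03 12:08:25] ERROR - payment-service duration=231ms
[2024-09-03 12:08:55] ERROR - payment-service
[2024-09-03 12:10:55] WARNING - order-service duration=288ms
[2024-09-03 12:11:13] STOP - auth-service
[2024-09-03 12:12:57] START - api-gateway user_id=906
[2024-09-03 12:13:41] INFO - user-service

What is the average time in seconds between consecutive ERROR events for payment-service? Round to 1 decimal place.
76.4

To calculate average interval:

1. Find all ERROR events for payment-service in order
2. Calculate time gaps between consecutive events
3. Compute mean of gaps: 535 / 7 = 76.4 seconds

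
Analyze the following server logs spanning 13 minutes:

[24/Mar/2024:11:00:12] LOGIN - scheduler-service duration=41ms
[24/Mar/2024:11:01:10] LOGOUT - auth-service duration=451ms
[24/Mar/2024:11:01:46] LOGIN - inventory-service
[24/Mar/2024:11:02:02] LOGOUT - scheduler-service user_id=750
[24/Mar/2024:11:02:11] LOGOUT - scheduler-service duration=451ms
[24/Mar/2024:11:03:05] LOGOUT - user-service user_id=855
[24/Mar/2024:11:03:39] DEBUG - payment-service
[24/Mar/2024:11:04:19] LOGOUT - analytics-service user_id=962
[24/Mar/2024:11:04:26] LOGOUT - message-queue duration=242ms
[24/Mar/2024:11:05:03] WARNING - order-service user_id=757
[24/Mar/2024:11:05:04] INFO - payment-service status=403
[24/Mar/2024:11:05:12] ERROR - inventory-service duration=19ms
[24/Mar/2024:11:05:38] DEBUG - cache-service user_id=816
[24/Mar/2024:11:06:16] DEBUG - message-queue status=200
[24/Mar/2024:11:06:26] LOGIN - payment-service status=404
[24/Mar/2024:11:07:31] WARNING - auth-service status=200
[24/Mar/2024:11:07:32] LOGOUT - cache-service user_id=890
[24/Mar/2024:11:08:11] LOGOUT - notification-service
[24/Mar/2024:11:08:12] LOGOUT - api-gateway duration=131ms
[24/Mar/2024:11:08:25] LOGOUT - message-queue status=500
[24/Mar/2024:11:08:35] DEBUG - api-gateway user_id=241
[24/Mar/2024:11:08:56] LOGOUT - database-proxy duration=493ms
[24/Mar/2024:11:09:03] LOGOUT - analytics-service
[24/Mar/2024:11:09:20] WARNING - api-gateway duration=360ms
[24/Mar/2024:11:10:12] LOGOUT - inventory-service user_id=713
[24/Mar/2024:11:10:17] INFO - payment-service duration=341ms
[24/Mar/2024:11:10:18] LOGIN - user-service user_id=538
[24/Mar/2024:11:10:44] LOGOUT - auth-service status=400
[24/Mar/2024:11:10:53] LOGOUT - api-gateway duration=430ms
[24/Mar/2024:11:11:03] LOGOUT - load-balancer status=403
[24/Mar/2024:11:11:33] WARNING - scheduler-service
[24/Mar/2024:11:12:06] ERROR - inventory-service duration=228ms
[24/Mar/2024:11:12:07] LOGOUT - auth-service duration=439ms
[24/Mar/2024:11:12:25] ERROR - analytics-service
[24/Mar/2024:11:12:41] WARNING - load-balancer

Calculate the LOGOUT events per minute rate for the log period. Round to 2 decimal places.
1.31

To calculate the rate:

1. Count total LOGOUT events: 17
2. Total time period: 13 minutes
3. Rate = 17 / 13 = 1.31 events per minute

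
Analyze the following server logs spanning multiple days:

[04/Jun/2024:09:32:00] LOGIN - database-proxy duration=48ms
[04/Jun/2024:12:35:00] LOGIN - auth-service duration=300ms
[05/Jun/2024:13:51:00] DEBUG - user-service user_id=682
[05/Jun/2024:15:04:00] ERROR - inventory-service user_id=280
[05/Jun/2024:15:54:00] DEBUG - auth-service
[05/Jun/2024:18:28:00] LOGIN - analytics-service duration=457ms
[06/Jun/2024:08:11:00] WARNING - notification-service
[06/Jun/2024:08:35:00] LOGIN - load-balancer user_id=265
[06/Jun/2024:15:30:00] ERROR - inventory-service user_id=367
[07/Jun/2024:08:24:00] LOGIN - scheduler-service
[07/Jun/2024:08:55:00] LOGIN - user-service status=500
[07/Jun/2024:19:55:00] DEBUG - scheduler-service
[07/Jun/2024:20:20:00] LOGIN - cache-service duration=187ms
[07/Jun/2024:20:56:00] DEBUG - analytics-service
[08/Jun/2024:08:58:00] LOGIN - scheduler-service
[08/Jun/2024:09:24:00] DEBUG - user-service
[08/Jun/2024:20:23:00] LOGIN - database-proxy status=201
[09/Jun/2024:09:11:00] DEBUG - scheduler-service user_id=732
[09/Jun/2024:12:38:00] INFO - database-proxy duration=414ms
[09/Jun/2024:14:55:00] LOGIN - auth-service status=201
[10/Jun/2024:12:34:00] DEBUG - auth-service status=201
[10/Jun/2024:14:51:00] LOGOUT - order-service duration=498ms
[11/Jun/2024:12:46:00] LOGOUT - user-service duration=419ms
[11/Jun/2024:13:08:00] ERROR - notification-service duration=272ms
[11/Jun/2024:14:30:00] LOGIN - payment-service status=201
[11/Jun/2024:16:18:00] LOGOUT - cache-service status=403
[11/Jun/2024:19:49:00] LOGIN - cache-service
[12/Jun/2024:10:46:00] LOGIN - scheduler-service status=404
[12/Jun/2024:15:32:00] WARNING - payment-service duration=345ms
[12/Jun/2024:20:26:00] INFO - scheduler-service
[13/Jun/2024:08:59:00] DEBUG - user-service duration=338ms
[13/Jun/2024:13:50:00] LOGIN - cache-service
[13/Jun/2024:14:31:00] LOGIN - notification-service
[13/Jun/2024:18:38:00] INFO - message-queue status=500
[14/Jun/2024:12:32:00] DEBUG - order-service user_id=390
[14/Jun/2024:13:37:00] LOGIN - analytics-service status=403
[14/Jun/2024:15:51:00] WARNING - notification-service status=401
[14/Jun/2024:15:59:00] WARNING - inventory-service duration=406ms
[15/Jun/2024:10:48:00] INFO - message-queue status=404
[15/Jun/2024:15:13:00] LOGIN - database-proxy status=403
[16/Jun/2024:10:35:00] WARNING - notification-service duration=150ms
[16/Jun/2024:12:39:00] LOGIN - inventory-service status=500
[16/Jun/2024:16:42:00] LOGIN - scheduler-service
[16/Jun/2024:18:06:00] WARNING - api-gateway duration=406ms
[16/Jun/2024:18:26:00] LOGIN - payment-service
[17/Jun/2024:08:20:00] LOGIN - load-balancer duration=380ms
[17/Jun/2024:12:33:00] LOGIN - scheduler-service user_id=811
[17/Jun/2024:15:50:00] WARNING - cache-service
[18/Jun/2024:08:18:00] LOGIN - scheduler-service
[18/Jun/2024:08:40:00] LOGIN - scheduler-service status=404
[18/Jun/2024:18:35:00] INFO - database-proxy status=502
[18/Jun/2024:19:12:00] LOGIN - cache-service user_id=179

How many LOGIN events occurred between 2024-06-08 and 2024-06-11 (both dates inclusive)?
5

To filter by date range:

1. Date range: 2024-06-08 through 2024-06-11, both dates inclusive
2. Filter for LOGIN events whose date falls in this range
3. Count matching events: 5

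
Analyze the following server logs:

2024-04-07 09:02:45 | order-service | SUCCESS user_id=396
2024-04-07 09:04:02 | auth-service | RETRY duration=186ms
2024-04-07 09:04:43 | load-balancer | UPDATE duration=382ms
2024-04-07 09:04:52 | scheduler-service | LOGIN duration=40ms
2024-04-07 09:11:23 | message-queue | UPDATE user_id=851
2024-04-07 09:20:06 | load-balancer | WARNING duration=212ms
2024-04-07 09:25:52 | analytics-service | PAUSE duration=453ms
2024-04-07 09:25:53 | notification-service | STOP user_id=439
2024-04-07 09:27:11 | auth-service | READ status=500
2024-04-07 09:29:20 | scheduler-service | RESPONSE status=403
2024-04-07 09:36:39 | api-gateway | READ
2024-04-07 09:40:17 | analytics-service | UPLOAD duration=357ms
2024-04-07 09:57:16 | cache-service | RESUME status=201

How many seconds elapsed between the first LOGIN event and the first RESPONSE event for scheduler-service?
1468

To find the time between events:

1. Locate the first LOGIN event for scheduler-service: 2024-04-07 09:04:52
2. Locate the first RESPONSE event for scheduler-service: 2024-04-07 09:29:20
3. Calculate the difference: 2024-04-07 09:29:20 - 2024-04-07 09:04:52 = 1468 seconds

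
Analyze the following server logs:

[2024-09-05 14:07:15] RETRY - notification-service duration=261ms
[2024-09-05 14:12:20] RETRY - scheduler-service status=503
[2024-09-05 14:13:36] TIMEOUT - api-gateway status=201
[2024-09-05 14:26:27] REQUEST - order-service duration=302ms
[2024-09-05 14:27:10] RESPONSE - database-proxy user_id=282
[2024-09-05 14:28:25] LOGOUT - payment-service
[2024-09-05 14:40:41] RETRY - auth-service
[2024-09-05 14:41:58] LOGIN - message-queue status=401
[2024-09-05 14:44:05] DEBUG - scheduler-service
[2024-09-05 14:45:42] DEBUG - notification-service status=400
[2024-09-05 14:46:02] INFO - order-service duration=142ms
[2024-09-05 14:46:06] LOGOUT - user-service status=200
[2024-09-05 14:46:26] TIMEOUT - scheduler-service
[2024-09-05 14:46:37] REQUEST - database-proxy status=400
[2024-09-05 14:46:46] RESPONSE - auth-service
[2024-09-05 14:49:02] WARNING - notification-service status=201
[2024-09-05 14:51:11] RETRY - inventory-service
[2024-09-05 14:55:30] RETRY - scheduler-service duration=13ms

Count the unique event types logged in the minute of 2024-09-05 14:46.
5

To count unique event types:

1. Filter events in the minute starting at 2024-09-05 14:46
2. Extract event types from matching entries
3. Count unique types: 5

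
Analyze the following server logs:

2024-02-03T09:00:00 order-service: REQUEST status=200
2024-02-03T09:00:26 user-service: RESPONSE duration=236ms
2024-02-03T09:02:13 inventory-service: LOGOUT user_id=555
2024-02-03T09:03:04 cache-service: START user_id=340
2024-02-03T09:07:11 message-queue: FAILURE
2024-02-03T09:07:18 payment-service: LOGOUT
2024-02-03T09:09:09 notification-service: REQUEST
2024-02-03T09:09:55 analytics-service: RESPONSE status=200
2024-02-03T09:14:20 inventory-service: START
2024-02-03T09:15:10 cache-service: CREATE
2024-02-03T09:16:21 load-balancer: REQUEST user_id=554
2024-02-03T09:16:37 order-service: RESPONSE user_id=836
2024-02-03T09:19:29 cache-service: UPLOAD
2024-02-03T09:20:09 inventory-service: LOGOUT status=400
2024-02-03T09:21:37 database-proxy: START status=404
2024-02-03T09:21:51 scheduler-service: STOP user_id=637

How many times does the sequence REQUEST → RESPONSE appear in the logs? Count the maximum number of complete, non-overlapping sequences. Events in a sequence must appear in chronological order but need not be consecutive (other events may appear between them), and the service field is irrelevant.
3

To count sequences:

1. Look for pattern: REQUEST → RESPONSE
2. Greedily scan the log in chronological order, matching each sequence element in turn (ignoring service)
3. Each time the full pattern completes, increment the count and restart matching from the next event
4. Complete non-overlapping sequences found: 3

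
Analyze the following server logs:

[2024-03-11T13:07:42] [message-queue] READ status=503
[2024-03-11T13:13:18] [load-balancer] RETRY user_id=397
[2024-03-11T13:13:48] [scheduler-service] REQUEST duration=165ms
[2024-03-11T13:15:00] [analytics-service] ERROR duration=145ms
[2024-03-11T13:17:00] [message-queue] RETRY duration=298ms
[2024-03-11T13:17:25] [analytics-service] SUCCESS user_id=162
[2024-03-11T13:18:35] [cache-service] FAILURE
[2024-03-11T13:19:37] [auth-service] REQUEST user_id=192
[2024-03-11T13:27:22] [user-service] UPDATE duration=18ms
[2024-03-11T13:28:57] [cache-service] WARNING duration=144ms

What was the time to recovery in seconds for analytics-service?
145

To calculate recovery time:

1. Find ERROR event for analytics-service: 2024-03-11T13:15:00
2. Find next SUCCESS event for analytics-service: 2024-03-11T13:17:25
3. Recovery time: 2024-03-11T13:17:25 - 2024-03-11T13:15:00 = 145 seconds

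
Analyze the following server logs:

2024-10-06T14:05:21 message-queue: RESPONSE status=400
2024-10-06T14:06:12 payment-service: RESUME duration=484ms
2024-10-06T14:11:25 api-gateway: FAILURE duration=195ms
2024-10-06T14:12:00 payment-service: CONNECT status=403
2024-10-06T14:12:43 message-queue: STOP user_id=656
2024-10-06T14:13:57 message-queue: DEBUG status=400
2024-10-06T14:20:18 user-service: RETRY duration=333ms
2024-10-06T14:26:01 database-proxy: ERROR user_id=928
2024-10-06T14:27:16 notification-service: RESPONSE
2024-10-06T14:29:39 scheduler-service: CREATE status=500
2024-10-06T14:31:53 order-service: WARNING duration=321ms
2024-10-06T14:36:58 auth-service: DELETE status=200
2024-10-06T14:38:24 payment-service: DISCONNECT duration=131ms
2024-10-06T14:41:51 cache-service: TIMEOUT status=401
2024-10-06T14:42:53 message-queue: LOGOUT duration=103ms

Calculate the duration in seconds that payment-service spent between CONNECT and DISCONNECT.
1584

To calculate state duration:

1. Find CONNECT event for payment-service: 2024-10-06T14:12:00
2. Find DISCONNECT event for payment-service: 2024-10-06T14:38:24
3. Calculate duration: 2024-10-06T14:38:24 - 2024-10-06T14:12:00 = 1584 seconds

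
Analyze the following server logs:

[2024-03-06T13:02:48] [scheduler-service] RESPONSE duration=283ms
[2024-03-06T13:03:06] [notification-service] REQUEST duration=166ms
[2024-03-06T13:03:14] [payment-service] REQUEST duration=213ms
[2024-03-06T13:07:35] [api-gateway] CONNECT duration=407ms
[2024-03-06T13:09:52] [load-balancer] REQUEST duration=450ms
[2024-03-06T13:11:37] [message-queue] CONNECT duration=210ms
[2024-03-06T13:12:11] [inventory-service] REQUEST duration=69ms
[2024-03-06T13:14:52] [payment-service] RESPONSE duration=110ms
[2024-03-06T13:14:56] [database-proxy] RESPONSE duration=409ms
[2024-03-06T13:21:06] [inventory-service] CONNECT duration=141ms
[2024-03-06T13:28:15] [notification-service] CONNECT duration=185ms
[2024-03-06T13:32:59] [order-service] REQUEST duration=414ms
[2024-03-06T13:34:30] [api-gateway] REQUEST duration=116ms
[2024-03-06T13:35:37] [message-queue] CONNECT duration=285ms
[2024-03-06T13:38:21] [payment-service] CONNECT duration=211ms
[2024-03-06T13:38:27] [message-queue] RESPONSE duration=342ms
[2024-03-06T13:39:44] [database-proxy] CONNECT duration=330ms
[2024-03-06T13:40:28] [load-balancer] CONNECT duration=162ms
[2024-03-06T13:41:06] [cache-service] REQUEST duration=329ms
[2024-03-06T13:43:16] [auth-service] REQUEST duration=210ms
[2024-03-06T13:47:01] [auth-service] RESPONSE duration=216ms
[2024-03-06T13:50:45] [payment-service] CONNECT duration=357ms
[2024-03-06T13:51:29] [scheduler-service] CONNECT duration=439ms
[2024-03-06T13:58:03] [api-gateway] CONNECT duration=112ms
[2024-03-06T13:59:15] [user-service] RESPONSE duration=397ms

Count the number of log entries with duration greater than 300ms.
10

To count timeouts:

1. Threshold: 300ms
2. Extract duration from each log entry
3. Count entries where duration > 300
4. Timeout count: 10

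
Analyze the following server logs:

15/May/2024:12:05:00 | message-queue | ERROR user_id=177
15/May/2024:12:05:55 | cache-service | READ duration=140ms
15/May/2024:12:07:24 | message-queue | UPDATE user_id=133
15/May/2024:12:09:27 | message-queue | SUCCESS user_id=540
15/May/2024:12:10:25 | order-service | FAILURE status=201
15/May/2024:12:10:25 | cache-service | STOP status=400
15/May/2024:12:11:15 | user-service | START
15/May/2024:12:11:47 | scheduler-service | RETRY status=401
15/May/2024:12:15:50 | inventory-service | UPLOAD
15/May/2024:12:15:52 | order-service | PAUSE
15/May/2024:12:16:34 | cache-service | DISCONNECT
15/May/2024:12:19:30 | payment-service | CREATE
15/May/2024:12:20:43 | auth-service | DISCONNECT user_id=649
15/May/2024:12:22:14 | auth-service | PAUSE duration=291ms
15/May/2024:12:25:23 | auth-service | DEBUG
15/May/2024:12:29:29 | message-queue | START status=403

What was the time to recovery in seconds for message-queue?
267

To calculate recovery time:

1. Find ERROR event for message-queue: 15/May/2024:12:05:00
2. Find next SUCCESS event for message-queue: 15/May/2024:12:09:27
3. Recovery time: 15/May/2024:12:09:27 - 15/May/2024:12:05:00 = 267 seconds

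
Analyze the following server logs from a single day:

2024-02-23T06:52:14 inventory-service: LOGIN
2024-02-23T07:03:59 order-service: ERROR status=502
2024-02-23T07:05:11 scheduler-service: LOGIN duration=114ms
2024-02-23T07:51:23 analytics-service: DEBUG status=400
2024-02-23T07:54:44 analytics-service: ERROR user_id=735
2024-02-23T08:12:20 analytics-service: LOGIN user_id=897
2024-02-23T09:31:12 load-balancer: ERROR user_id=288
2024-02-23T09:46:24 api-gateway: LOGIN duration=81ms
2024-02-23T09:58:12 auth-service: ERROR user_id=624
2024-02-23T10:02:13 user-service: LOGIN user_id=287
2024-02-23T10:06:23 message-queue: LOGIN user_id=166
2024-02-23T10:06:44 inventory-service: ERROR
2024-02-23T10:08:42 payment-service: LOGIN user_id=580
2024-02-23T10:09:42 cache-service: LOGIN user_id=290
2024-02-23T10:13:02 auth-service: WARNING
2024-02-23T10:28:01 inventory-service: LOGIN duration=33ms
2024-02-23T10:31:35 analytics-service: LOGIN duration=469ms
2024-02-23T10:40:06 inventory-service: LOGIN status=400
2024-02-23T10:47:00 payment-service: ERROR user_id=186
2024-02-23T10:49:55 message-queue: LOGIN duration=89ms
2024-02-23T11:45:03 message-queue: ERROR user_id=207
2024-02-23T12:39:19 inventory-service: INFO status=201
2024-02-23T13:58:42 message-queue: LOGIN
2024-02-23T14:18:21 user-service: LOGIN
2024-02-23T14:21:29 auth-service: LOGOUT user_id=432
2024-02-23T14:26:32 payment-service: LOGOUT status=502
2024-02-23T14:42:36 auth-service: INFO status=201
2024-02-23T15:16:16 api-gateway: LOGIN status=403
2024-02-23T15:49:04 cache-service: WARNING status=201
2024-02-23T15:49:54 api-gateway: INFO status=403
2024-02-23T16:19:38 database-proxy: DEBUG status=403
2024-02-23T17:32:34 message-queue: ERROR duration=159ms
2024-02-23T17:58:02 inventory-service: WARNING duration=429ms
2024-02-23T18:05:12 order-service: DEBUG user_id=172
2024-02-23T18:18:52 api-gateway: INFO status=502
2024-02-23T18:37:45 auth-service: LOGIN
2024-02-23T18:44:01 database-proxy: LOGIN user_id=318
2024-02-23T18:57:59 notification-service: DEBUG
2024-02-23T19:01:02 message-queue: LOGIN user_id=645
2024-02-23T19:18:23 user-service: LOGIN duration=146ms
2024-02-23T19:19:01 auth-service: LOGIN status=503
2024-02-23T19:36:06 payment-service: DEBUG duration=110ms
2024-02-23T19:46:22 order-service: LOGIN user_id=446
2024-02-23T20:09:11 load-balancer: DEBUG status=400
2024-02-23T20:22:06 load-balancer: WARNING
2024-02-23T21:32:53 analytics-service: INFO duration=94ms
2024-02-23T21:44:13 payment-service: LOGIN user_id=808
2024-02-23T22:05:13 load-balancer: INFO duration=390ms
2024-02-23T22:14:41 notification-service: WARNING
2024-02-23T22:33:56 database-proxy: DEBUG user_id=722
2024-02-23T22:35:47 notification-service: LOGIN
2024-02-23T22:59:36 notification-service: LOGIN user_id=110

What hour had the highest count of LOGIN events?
10

To find the peak hour:

1. Group all LOGIN events by hour
2. Count events in each hour
3. Find hour with maximum count
4. Peak hour: 10 (with 8 events)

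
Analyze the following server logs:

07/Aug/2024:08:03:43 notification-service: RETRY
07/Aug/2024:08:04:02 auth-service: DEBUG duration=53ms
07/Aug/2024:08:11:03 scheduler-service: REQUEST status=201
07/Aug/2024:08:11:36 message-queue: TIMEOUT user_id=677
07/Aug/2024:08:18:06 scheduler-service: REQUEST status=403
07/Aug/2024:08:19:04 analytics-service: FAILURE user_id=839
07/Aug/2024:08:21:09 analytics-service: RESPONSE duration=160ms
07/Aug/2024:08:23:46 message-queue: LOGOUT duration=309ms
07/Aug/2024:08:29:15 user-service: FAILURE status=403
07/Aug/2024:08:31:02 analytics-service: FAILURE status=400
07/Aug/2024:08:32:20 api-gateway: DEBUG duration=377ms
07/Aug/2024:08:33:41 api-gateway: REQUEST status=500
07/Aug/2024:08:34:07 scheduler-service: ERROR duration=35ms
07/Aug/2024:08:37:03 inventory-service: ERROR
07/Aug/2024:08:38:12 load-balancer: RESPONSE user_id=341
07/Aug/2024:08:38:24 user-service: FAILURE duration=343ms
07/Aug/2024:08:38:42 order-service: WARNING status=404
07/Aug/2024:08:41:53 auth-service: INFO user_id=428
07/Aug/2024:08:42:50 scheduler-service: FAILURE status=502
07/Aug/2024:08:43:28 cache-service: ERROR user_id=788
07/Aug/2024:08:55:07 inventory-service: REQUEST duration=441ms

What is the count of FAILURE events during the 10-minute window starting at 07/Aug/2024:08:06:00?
0

To count events in the time window:

1. Window boundaries: 07/Aug/2024:08:06:00 to 07/Aug/2024:08:16:00
2. Filter for FAILURE events within this window
3. Count matching events: 0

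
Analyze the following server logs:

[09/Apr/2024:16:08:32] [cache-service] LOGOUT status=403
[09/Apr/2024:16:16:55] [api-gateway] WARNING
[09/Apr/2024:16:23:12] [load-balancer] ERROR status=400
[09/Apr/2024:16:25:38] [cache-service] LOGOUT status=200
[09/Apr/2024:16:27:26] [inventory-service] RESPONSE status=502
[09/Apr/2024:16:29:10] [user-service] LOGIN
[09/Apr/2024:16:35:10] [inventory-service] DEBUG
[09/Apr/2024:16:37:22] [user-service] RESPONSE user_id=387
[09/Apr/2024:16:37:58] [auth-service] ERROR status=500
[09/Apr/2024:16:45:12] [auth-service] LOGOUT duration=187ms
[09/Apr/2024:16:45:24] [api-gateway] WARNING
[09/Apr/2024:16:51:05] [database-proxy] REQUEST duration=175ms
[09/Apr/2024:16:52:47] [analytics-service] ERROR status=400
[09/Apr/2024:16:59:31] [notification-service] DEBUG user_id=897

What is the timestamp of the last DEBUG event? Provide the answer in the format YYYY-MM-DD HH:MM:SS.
2024-04-09 16:59:31

To find the last event:

1. Filter for all DEBUG events
2. Sort by timestamp
3. Select the last one
4. Timestamp: 2024-04-09 16:59:31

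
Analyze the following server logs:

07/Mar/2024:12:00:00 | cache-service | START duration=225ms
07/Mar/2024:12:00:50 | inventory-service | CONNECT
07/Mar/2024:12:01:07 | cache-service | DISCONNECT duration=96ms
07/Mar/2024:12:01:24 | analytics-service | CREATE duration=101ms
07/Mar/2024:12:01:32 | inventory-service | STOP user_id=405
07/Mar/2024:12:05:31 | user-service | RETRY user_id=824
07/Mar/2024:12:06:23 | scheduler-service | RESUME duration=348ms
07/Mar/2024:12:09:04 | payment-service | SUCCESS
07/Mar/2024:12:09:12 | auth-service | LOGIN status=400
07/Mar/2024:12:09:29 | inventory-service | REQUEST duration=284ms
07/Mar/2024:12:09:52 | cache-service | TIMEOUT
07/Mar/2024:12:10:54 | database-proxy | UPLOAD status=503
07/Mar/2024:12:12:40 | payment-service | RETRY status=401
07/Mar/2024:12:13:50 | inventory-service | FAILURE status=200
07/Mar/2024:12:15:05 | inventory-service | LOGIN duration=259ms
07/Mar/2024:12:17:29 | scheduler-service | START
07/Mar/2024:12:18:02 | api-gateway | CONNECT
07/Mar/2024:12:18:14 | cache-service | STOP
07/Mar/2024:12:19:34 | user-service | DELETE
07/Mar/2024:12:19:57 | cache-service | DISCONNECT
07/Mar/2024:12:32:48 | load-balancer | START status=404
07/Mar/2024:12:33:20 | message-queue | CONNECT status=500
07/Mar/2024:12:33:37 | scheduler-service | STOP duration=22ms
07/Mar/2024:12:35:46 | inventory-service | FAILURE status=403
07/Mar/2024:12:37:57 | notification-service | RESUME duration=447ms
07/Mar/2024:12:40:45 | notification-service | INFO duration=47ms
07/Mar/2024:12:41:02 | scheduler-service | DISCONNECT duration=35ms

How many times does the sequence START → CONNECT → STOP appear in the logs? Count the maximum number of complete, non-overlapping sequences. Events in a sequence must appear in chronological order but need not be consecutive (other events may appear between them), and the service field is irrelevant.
3

To count sequences:

1. Look for pattern: START → CONNECT → STOP
2. Greedily scan the log in chronological order, matching each sequence element in turn (ignoring service)
3. Each time the full pattern completes, increment the count and restart matching from the next event
4. Complete non-overlapping sequences found: 3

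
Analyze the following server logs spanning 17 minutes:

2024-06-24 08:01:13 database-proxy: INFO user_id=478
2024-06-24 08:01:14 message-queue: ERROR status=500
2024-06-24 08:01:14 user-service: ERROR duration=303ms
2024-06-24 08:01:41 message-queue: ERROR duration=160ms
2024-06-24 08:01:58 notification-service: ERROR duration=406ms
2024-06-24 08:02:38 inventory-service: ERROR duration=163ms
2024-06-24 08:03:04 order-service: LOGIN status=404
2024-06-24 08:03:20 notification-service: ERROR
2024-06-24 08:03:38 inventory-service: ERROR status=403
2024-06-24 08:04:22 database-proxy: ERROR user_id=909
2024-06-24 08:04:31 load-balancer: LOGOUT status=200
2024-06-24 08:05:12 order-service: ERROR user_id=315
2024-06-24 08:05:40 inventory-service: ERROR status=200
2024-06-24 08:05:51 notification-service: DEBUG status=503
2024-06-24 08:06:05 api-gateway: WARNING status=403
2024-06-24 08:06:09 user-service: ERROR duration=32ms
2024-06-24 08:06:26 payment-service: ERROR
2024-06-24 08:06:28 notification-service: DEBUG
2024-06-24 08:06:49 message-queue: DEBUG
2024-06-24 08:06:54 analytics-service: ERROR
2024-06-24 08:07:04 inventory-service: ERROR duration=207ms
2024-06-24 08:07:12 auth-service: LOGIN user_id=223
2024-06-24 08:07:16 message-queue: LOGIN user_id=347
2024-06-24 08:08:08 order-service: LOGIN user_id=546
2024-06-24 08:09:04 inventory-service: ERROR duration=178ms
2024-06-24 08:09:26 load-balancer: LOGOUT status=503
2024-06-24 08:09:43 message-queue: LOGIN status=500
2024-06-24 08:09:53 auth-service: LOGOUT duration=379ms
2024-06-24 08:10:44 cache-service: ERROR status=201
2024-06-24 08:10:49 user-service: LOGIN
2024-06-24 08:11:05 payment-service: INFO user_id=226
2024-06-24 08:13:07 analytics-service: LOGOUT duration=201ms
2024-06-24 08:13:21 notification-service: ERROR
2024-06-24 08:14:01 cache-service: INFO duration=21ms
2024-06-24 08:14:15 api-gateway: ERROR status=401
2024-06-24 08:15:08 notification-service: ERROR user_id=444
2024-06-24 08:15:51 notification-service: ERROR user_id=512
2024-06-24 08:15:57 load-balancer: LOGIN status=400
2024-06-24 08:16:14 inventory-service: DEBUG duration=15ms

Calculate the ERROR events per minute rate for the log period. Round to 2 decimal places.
1.18

To calculate the rate:

1. Count total ERROR events: 20
2. Total time period: 17 minutes
3. Rate = 20 / 17 = 1.18 events per minute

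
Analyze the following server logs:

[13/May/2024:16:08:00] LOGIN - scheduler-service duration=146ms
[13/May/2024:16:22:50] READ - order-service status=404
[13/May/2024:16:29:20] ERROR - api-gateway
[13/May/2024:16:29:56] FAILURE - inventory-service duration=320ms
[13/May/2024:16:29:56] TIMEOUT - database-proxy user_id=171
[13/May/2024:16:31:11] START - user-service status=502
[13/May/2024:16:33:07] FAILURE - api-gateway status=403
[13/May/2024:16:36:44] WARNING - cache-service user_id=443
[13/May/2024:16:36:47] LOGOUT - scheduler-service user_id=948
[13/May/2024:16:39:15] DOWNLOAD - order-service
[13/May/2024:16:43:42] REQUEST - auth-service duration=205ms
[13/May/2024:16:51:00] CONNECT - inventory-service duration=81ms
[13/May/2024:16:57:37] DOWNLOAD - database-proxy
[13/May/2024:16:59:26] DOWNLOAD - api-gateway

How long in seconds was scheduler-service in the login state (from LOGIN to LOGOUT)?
1727

To calculate state duration:

1. Find LOGIN event for scheduler-service: 13/May/2024:16:08:00
2. Find LOGOUT event for scheduler-service: 13/May/2024:16:36:47
3. Calculate duration: 13/May/2024:16:36:47 - 13/May/2024:16:08:00 = 1727 seconds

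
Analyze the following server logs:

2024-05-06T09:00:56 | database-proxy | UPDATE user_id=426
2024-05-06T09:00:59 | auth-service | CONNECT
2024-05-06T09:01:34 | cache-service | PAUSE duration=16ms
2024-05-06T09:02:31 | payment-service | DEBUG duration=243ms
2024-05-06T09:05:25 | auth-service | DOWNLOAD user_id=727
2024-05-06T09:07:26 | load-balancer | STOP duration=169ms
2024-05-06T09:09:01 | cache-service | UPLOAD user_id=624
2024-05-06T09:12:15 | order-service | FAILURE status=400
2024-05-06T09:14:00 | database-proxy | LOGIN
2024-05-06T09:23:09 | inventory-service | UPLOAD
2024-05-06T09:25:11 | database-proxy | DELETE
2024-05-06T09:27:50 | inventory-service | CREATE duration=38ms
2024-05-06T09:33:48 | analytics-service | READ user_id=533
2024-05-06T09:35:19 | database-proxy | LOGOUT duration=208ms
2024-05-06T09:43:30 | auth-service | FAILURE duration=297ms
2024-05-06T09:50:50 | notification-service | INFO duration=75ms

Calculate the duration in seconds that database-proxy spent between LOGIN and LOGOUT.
1279

To calculate state duration:

1. Find LOGIN event for database-proxy: 2024-05-06T09:14:00
2. Find LOGOUT event for database-proxy: 2024-05-06T09:35:19
3. Calculate duration: 2024-05-06T09:35:19 - 2024-05-06T09:14:00 = 1279 seconds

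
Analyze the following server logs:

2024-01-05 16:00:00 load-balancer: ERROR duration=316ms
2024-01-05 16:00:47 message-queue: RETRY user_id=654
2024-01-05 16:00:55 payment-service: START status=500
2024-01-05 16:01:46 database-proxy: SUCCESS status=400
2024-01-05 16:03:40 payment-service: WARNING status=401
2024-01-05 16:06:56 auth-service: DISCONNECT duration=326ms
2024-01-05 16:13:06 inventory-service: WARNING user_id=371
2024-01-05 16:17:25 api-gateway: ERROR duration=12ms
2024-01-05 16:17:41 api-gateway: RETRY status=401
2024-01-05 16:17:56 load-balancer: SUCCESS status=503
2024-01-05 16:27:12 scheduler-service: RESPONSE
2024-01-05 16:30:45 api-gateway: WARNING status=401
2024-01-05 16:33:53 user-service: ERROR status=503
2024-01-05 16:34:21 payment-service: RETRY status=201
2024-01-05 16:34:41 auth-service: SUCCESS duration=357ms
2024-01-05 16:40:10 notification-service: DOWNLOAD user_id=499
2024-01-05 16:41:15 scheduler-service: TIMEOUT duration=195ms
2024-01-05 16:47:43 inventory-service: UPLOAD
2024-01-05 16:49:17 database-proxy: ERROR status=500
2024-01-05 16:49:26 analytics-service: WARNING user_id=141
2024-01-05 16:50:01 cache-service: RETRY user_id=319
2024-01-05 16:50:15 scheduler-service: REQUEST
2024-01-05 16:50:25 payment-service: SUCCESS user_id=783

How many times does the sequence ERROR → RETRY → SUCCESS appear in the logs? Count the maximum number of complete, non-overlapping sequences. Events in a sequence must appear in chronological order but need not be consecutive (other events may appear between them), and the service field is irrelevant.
4

To count sequences:

1. Look for pattern: ERROR → RETRY → SUCCESS
2. Greedily scan the log in chronological order, matching each sequence element in turn (ignoring service)
3. Each time the full pattern completes, increment the count and restart matching from the next event
4. Complete non-overlapping sequences found: 4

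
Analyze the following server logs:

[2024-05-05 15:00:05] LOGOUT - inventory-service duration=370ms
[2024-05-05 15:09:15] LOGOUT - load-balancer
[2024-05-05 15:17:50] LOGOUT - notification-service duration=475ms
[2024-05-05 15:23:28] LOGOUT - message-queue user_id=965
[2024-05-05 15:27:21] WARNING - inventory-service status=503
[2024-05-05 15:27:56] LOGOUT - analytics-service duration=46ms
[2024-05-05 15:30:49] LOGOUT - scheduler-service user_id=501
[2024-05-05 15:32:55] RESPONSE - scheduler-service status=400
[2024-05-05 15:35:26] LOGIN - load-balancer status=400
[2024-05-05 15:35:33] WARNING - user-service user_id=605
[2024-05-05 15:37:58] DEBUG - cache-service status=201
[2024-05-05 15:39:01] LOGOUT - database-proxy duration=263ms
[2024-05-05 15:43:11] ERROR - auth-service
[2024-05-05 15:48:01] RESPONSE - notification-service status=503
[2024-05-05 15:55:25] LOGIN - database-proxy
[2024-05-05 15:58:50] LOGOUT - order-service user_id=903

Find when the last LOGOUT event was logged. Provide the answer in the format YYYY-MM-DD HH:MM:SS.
2024-05-05 15:58:50

To find the last event:

1. Filter for all LOGOUT events
2. Sort by timestamp
3. Select the last one
4. Timestamp: 2024-05-05 15:58:50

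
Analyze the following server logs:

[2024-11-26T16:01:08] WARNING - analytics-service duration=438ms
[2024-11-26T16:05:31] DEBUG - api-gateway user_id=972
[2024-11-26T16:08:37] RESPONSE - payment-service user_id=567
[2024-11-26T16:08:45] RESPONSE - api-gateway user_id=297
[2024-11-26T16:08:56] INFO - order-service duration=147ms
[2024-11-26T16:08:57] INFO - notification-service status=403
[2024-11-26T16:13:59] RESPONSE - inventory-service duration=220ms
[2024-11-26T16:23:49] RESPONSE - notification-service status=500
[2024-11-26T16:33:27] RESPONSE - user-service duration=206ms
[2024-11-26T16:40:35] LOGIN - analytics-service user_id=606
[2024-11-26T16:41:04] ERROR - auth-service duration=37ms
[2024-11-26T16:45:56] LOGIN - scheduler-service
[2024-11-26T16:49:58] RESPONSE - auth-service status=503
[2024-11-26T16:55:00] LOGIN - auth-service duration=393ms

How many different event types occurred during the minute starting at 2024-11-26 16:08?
2

To count unique event types:

1. Filter events in the minute starting at 2024-11-26 16:08
2. Extract event types from matching entries
3. Count unique types: 2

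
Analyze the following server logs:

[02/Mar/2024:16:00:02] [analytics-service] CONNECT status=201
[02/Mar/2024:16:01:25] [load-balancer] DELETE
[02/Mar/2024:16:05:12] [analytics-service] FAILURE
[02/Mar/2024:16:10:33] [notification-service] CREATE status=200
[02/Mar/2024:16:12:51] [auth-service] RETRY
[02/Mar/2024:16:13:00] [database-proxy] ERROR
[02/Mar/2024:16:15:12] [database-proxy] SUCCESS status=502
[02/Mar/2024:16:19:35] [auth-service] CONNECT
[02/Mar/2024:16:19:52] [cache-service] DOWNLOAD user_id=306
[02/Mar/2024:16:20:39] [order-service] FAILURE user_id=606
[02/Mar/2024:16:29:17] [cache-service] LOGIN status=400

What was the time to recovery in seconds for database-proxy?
132

To calculate recovery time:

1. Find ERROR event for database-proxy: 02/Mar/2024:16:13:00
2. Find next SUCCESS event for database-proxy: 02/Mar/2024:16:15:12
3. Recovery time: 02/Mar/2024:16:15:12 - 02/Mar/2024:16:13:00 = 132 seconds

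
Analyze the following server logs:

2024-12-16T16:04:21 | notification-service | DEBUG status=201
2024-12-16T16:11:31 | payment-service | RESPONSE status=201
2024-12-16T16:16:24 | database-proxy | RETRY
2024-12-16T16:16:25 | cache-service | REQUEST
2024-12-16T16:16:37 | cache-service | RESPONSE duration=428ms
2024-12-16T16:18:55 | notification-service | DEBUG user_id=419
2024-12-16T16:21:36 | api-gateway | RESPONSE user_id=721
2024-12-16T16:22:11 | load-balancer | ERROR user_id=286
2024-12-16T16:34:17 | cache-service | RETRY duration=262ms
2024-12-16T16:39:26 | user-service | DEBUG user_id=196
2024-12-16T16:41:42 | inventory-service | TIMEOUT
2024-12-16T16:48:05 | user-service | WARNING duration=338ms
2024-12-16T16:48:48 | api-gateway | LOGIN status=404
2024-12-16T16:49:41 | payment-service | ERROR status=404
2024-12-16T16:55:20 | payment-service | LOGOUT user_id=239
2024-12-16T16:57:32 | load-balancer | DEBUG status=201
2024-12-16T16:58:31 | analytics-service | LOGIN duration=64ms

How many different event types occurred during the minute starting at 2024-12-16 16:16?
3

To count unique event types:

1. Filter events in the minute starting at 2024-12-16 16:16
2. Extract event types from matching entries
3. Count unique types: 3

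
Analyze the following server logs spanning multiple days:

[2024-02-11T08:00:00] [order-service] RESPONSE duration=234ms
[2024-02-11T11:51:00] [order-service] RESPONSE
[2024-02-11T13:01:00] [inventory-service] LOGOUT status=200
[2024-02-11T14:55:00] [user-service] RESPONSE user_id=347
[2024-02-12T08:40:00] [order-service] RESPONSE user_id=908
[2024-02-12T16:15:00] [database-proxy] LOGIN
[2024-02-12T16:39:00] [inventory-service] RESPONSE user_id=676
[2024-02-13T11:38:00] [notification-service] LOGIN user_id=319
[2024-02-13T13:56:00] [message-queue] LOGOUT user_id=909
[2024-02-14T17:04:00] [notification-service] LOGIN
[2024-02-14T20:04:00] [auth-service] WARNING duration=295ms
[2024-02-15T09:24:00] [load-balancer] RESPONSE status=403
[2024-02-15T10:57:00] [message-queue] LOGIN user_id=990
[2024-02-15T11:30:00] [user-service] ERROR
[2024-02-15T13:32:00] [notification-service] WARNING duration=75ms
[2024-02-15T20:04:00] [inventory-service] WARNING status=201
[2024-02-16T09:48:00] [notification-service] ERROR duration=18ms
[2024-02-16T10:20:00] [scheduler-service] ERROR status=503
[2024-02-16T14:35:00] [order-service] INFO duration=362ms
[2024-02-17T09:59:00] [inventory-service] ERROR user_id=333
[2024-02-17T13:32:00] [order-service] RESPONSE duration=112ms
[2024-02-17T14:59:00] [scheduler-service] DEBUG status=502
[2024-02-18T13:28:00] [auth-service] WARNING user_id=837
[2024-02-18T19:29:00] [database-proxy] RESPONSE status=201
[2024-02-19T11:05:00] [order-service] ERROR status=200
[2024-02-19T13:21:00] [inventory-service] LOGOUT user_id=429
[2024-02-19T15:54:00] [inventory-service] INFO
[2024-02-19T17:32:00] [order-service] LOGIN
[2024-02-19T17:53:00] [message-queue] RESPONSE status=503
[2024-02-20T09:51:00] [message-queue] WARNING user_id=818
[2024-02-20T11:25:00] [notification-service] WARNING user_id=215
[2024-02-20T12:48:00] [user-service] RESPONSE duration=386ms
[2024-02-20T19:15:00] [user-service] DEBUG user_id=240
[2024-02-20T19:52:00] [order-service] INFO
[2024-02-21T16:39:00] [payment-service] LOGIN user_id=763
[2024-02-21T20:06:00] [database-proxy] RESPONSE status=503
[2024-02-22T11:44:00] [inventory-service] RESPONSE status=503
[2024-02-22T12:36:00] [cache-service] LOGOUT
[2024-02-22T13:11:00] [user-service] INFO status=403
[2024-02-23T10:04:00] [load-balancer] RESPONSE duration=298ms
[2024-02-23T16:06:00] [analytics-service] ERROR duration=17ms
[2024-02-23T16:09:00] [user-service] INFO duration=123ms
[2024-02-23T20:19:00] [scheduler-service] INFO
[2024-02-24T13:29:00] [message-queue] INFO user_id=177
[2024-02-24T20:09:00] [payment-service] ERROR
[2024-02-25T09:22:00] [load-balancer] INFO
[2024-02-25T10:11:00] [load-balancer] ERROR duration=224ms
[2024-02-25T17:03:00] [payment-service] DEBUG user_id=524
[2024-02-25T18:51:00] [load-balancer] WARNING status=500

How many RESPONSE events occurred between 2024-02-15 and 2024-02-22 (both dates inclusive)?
7

To filter by date range:

1. Date range: 2024-02-15 through 2024-02-22, both dates inclusive
2. Filter for RESPONSE events whose date falls in this range
3. Count matching events: 7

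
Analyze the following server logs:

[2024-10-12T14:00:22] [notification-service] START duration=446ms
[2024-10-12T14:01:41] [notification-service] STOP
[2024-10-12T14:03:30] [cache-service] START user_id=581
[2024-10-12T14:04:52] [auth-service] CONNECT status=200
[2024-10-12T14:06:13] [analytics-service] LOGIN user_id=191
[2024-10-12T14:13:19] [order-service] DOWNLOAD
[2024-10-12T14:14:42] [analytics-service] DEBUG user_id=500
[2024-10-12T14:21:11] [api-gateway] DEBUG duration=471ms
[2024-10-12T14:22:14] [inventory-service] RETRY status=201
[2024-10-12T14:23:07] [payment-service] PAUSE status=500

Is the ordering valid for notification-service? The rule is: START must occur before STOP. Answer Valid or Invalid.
Valid

To validate ordering:

1. Required order: START → STOP
2. Rule: START must occur before STOP
3. Check actual order of events for notification-service
4. Result: Valid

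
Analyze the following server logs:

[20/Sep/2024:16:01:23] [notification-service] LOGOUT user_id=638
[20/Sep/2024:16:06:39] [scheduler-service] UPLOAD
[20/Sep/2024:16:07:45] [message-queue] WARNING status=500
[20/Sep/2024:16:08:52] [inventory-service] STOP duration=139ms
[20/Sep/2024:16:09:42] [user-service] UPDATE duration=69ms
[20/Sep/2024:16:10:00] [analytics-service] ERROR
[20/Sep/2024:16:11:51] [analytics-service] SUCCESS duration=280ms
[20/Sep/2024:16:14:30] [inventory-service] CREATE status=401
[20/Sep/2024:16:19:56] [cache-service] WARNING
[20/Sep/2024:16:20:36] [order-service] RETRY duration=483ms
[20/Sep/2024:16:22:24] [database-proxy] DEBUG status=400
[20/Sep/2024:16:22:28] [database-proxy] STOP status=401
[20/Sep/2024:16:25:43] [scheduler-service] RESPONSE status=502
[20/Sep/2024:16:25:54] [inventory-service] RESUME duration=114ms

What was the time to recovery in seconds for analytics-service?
111

To calculate recovery time:

1. Find ERROR event for analytics-service: 20/Sep/2024:16:10:00
2. Find next SUCCESS event for analytics-service: 20/Sep/2024:16:11:51
3. Recovery time: 20/Sep/2024:16:11:51 - 20/Sep/2024:16:10:00 = 111 seconds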